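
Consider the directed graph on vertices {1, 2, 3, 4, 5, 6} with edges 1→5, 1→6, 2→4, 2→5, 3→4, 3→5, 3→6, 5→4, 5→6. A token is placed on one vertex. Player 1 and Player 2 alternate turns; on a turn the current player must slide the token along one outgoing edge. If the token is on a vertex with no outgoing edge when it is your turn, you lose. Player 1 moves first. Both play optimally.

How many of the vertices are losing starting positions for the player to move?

Classify positions by backward induction: terminal positions (no move available) are L. From any other position, the mover wins iff some move reaches an L.
Every edge goes from a vertex to one that appears earlier in the order 4, 6, 5, 3, 2, 1, so processing vertices in that order labels each vertex after all of its successors.
4: no outgoing edge → L
6: no outgoing edge → L
5: reaches L-position 6 → W
3: reaches L-position 6 → W
2: reaches L-position 4 → W
1: reaches L-position 6 → W
The L vertices are 4, 6; that is 2 in all.

2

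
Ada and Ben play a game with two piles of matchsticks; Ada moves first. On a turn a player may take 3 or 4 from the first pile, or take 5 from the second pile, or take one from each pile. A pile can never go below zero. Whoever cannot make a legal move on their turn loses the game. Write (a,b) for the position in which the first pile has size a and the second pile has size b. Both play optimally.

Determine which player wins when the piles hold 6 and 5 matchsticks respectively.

Compute win/loss labels from the base case upward. A position with no move is L. Any other position is W if it can reach an L in one move, else L.
No move ever increases a pile, so every position that can arise here has a ≤ 6 and b ≤ 5; it is enough to label the cells with 0 ≤ a ≤ 6 and 0 ≤ b ≤ 5.
Every move lowers a or b (never raises either), so fill the grid row by row in increasing a, and left to right within a row: each cell's successors are then already labelled.
      b=0  b=1  b=2  b=3  b=4  b=5
a=0:    L    L    L    L    L    W
a=1:    L    W    W    W    W    W
a=2:    L    W    L    L    L    W
a=3:    W    W    W    W    W    W
a=4:    W    W    W    W    W    L
a=5:    W    L    W    W    W    L
a=6:    W    L    W    W    W    L
Cells with no legal move (terminal, hence L): (0,0), (0,1), (0,2), (0,3), (0,4), (1,0), (2,0).
The remaining L cells, each justified by listing all of its moves:
(2,2): →(1,1)(W) only, which is W, so L
(2,3): →(1,2)(W) only, which is W, so L
(2,4): →(1,3)(W) only, which is W, so L
(4,5): →(1,5)(W), (0,5)(W), (4,0)(W), (3,4)(W) — all W, so L
(5,1): →(2,1)(W), (1,1)(W), (4,0)(W) — all W, so L
(5,5): →(2,5)(W), (1,5)(W), (5,0)(W), (4,4)(W) — all W, so L
(6,1): →(3,1)(W), (2,1)(W), (5,0)(W) — all W, so L
(6,5): →(3,5)(W), (2,5)(W), (6,0)(W), (5,4)(W) — all W, so L
Every other cell has at least one move into one of the L cells above, so it is W.
Every move from (6,5) reaches a W position, so the mover loses.

Ben wins.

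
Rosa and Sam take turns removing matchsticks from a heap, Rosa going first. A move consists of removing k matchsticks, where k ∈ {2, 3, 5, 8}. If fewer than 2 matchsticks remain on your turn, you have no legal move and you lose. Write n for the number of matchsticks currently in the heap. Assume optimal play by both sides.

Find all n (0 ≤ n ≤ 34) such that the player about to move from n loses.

Use the standard recursion: the mover loses at a terminal position; elsewhere, the mover wins exactly when some move hands the opponent an L position.
n=0: no move → L
n=1: no move → L
n=2: can move to 0, which is L ⇒ W
n=3: can move to 1, which is L ⇒ W
n=4: can move to 1, which is L ⇒ W
n=5: can move to 0, which is L ⇒ W
n=6: can move to 1, which is L ⇒ W
n=7: moves to 5(W), 4(W), 2(W); every one is W ⇒ L
n=8: can move to 0, which is L ⇒ W
n=9: can move to 7, which is L ⇒ W
n=10: can move to 7, which is L ⇒ W
n=11: moves to 9(W), 8(W), 6(W), 3(W); every one is W ⇒ L
n=12: can move to 7, which is L ⇒ W
n=13: can move to 11, which is L ⇒ W
n=14: can move to 11, which is L ⇒ W
n=15: can move to 7, which is L ⇒ W
n=16: can move to 11, which is L ⇒ W
n=17: moves to 15(W), 14(W), 12(W), 9(W); every one is W ⇒ L
n=18: moves to 16(W), 15(W), 13(W), 10(W); every one is W ⇒ L
n=19: can move to 17, which is L ⇒ W
n=20: can move to 18, which is L ⇒ W
n=21: can move to 18, which is L ⇒ W
n=22: can move to 17, which is L ⇒ W
n=23: can move to 18, which is L ⇒ W
n=24: moves to 22(W), 21(W), 19(W), 16(W); every one is W ⇒ L
n=25: can move to 17, which is L ⇒ W
n=26: can move to 24, which is L ⇒ W
n=27: can move to 24, which is L ⇒ W
n=28: moves to 26(W), 25(W), 23(W), 20(W); every one is W ⇒ L
n=29: can move to 24, which is L ⇒ W
n=30: can move to 28, which is L ⇒ W
n=31: can move to 28, which is L ⇒ W
n=32: can move to 24, which is L ⇒ W
n=33: can move to 28, which is L ⇒ W
n=34: moves to 32(W), 31(W), 29(W), 26(W); every one is W ⇒ L
Reading off the rows marked L gives the requested list; there are 9 such values of n.

0, 1, 7, 11, 17, 18, 24, 28, 34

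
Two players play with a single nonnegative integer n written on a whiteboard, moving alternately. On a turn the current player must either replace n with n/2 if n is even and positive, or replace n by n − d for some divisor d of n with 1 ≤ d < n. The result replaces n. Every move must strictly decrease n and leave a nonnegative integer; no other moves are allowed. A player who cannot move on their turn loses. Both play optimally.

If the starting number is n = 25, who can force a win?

Use the standard recursion: the mover loses at a terminal position; elsewhere, the mover wins exactly when some move hands the opponent an L position.
n=0: no move → L
n=1: no move → L
n=2: →1(L), so W
n=3: →2(W) only, which is W, so L
n=4: →3(L), so W
n=5: →4(W) only, which is W, so L
n=6: →3(L), so W
n=7: →6(W) only, which is W, so L
n=8: →7(L), so W
n=9: →6(W), 8(W) — all W, so L
n=10: →5(L), so W
n=11: →10(W) only, which is W, so L
n=12: →9(L), so W
n=13: →12(W) only, which is W, so L
n=14: →7(L), so W
n=15: →10(W), 12(W), 14(W) — all W, so L
n=16: →15(L), so W
n=17: →16(W) only, which is W, so L
n=18: →9(L), so W
n=19: →18(W) only, which is W, so L
n=20: →15(L), so W
n=21: →14(W), 18(W), 20(W) — all W, so L
n=22: →11(L), so W
n=23: →22(W) only, which is W, so L
n=24: →21(L), so W
n=25: →20(W), 24(W) — all W, so L
Every move from 25 reaches a W position, so the mover loses.

The second player wins.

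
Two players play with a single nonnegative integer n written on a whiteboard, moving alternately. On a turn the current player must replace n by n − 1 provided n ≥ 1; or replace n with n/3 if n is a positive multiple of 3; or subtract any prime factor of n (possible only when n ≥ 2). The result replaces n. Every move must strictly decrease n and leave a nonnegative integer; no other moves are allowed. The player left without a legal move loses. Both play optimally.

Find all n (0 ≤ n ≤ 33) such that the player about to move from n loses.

0, 4, 8, 14, 18, 22, 25, 27, 32

Compute win/loss labels from the base case upward. A position with no move is L. Any other position is W if it can reach an L in one move, else L.
n=0: no move → L
n=1: W (go to 0, an L position)
n=2: W (go to 0, an L position)
n=3: W (go to 0, an L position)
n=4: L (options 2(W), 3(W) are all W)
n=5: W (go to 0, an L position)
n=6: W (go to 4, an L position)
n=7: W (go to 0, an L position)
n=8: L (options 6(W), 7(W) are all W)
n=9: W (go to 8, an L position)
n=10: W (go to 8, an L position)
n=11: W (go to 0, an L position)
n=12: W (go to 4, an L position)
n=13: W (go to 0, an L position)
n=14: L (options 7(W), 12(W), 13(W) are all W)
n=15: W (go to 14, an L position)
n=16: W (go to 14, an L position)
n=17: W (go to 0, an L position)
n=18: L (options 6(W), 15(W), 16(W), 17(W) are all W)
n=19: W (go to 0, an L position)
n=20: W (go to 18, an L position)
n=21: W (go to 14, an L position)
n=22: L (options 11(W), 20(W), 21(W) are all W)
n=23: W (go to 0, an L position)
n=24: W (go to 8, an L position)
n=25: L (options 20(W), 24(W) are all W)
n=26: W (go to 25, an L position)
n=27: L (options 9(W), 24(W), 26(W) are all W)
n=28: W (go to 27, an L position)
n=29: W (go to 0, an L position)
n=30: W (go to 25, an L position)
n=31: W (go to 0, an L position)
n=32: L (options 30(W), 31(W) are all W)
n=33: W (go to 22, an L position)
Reading off the rows marked L gives the requested list; there are 9 such values of n.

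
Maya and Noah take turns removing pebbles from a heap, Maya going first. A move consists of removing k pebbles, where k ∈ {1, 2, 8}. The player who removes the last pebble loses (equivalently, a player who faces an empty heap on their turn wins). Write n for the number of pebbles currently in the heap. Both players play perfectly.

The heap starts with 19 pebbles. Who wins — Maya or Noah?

Noah wins.

Work bottom-up. With no move the player to move wins. Otherwise the position is W if at least one move leads to an L position for the opponent, and L if every move leads to a W.
n=0: no move; the opponent has just taken the last pebble and therefore loses → W
n=1: only reaches 0(W), which is W → L
n=2: reaches L-position 1 → W
n=3: reaches L-position 1 → W
n=4: only reaches 3(W), 2(W), all W → L
n=5: reaches L-position 4 → W
n=6: reaches L-position 4 → W
n=7: only reaches 6(W), 5(W), all W → L
n=8: reaches L-position 7 → W
n=9: reaches L-position 7 → W
n=10: only reaches 9(W), 8(W), 2(W), all W → L
n=11: reaches L-position 10 → W
n=12: reaches L-position 10 → W
n=13: only reaches 12(W), 11(W), 5(W), all W → L
n=14: reaches L-position 13 → W
n=15: reaches L-position 13 → W
n=16: only reaches 15(W), 14(W), 8(W), all W → L
n=17: reaches L-position 16 → W
n=18: reaches L-position 16 → W
n=19: only reaches 18(W), 17(W), 11(W), all W → L
The starting position 19 is L: whatever Maya does, the opponent receives a W position.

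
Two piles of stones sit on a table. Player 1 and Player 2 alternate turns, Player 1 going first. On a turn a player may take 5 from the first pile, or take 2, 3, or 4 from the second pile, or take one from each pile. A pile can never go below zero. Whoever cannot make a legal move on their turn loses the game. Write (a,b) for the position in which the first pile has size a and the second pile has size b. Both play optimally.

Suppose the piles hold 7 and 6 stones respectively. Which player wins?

Player 2 wins.

Positions with no move are L. A position that does have a move is losing for the player to move precisely when every available move leads to a winning position for the opponent. Fill in the labels:
No move ever increases a pile, so every position that can arise here has a ≤ 7 and b ≤ 6; it is enough to label the cells with 0 ≤ a ≤ 7 and 0 ≤ b ≤ 6.
Every move lowers a or b (never raises either), so fill the grid row by row in increasing a, and left to right within a row: each cell's successors are then already labelled.
      b=0  b=1  b=2  b=3  b=4  b=5  b=6
a=0:    L    L    W    W    W    W    L
a=1:    L    W    W    W    W    L    L
a=2:    L    W    W    W    W    L    W
a=3:    L    W    W    W    W    L    W
a=4:    L    W    W    W    W    L    W
a=5:    W    W    L    L    W    W    W
a=6:    W    L    L    W    W    W    W
a=7:    W    L    W    W    W    W    L
Cells with no legal move (terminal, hence L): (0,0), (0,1), (1,0), (2,0), (3,0), (4,0).
The remaining L cells, each justified by listing all of its moves:
(0,6): moves to (0,4)(W), (0,3)(W), (0,2)(W); every one is W ⇒ L
(1,5): moves to (1,3)(W), (1,2)(W), (1,1)(W), (0,4)(W); every one is W ⇒ L
(1,6): moves to (1,4)(W), (1,3)(W), (1,2)(W), (0,5)(W); every one is W ⇒ L
(2,5): moves to (2,3)(W), (2,2)(W), (2,1)(W), (1,4)(W); every one is W ⇒ L
(3,5): moves to (3,3)(W), (3,2)(W), (3,1)(W), (2,4)(W); every one is W ⇒ L
(4,5): moves to (4,3)(W), (4,2)(W), (4,1)(W), (3,4)(W); every one is W ⇒ L
(5,2): moves to (0,2)(W), (5,0)(W), (4,1)(W); every one is W ⇒ L
(5,3): moves to (0,3)(W), (5,1)(W), (5,0)(W), (4,2)(W); every one is W ⇒ L
(6,1): moves to (1,1)(W), (5,0)(W); every one is W ⇒ L
(6,2): moves to (1,2)(W), (6,0)(W), (5,1)(W); every one is W ⇒ L
(7,1): moves to (2,1)(W), (6,0)(W); every one is W ⇒ L
(7,6): moves to (2,6)(W), (7,4)(W), (7,3)(W), (7,2)(W), (6,5)(W); every one is W ⇒ L
Every other cell has at least one move into one of the L cells above, so it is W.
Every move from (7,6) reaches a W position, so the mover loses.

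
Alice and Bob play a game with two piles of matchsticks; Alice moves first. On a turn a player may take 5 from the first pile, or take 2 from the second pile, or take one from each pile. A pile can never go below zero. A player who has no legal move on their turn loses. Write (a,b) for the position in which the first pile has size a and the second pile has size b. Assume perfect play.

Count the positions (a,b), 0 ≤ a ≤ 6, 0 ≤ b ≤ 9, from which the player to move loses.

31

Build the W/L table. Terminal = L. A non-terminal position is W if it has a move to some L; otherwise it is L.
Every move lowers a or b (never raises either), so fill the grid row by row in increasing a, and left to right within a row: each cell's successors are then already labelled.
      b=0  b=1  b=2  b=3  b=4  b=5  b=6  b=7  b=8  b=9
a=0:    L    L    W    W    L    L    W    W    L    L
a=1:    L    W    W    L    L    W    W    L    L    W
a=2:    L    W    W    L    W    W    L    L    W    W
a=3:    L    W    W    L    W    W    L    W    W    L
a=4:    L    W    W    L    W    W    L    W    W    L
a=5:    W    W    L    L    W    W    L    W    W    W
a=6:    W    L    L    W    W    L    L    W    W    L
Cells with no legal move (terminal, hence L): (0,0), (0,1), (1,0), (2,0), (3,0), (4,0).
The remaining L cells, each justified by listing all of its moves:
(0,4): the only move is to (0,2)(W), a W ⇒ L
(0,5): the only move is to (0,3)(W), a W ⇒ L
(0,8): the only move is to (0,6)(W), a W ⇒ L
(0,9): the only move is to (0,7)(W), a W ⇒ L
(1,3): moves to (1,1)(W), (0,2)(W); every one is W ⇒ L
(1,4): moves to (1,2)(W), (0,3)(W); every one is W ⇒ L
(1,7): moves to (1,5)(W), (0,6)(W); every one is W ⇒ L
(1,8): moves to (1,6)(W), (0,7)(W); every one is W ⇒ L
(2,3): moves to (2,1)(W), (1,2)(W); every one is W ⇒ L
(2,6): moves to (2,4)(W), (1,5)(W); every one is W ⇒ L
(2,7): moves to (2,5)(W), (1,6)(W); every one is W ⇒ L
(3,3): moves to (3,1)(W), (2,2)(W); every one is W ⇒ L
(3,6): moves to (3,4)(W), (2,5)(W); every one is W ⇒ L
(3,9): moves to (3,7)(W), (2,8)(W); every one is W ⇒ L
(4,3): moves to (4,1)(W), (3,2)(W); every one is W ⇒ L
(4,6): moves to (4,4)(W), (3,5)(W); every one is W ⇒ L
(4,9): moves to (4,7)(W), (3,8)(W); every one is W ⇒ L
(5,2): moves to (0,2)(W), (5,0)(W), (4,1)(W); every one is W ⇒ L
(5,3): moves to (0,3)(W), (5,1)(W), (4,2)(W); every one is W ⇒ L
(5,6): moves to (0,6)(W), (5,4)(W), (4,5)(W); every one is W ⇒ L
(6,1): moves to (1,1)(W), (5,0)(W); every one is W ⇒ L
(6,2): moves to (1,2)(W), (6,0)(W), (5,1)(W); every one is W ⇒ L
(6,5): moves to (1,5)(W), (6,3)(W), (5,4)(W); every one is W ⇒ L
(6,6): moves to (1,6)(W), (6,4)(W), (5,5)(W); every one is W ⇒ L
(6,9): moves to (1,9)(W), (6,7)(W), (5,8)(W); every one is W ⇒ L
Every other cell has at least one move into one of the L cells above, so it is W.
L cells per row: a=0: 6, a=1: 5, a=2: 4, a=3: 4, a=4: 4, a=5: 3, a=6: 5; total 31.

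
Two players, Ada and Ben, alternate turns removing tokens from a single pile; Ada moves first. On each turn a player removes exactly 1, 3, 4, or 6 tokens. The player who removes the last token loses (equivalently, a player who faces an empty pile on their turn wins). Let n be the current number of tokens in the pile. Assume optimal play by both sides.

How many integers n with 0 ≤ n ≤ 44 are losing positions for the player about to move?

13

Compute win/loss labels from the base case upward. A position with no move is W. Any other position is W if it can reach an L in one move, else L.
n=0: no move; the opponent has just taken the last token and therefore loses → W
n=1: L (sole option 0(W) is W)
n=2: W (go to 1, an L position)
n=3: L (options 2(W), 0(W) are all W)
n=4: W (go to 3, an L position)
n=5: W (go to 1, an L position)
n=6: W (go to 3, an L position)
n=7: W (go to 3, an L position)
n=8: L (options 7(W), 5(W), 4(W), 2(W) are all W)
n=9: W (go to 8, an L position)
n=10: L (options 9(W), 7(W), 6(W), 4(W) are all W)
n=11: W (go to 10, an L position)
n=12: W (go to 8, an L position)
n=13: W (go to 10, an L position)
n=14: W (go to 10, an L position)
n=15: L (options 14(W), 12(W), 11(W), 9(W) are all W)
n=16: W (go to 15, an L position)
n=17: L (options 16(W), 14(W), 13(W), 11(W) are all W)
n=18: W (go to 17, an L position)
n=19: W (go to 15, an L position)
n=20: W (go to 17, an L position)
n=21: W (go to 17, an L position)
n=22: L (options 21(W), 19(W), 18(W), 16(W) are all W)
n=23: W (go to 22, an L position)
n=24: L (options 23(W), 21(W), 20(W), 18(W) are all W)
n=25: W (go to 24, an L position)
n=26: W (go to 22, an L position)
n=27: W (go to 24, an L position)
n=28: W (go to 24, an L position)
n=29: L (options 28(W), 26(W), 25(W), 23(W) are all W)
n=30: W (go to 29, an L position)
n=31: L (options 30(W), 28(W), 27(W), 25(W) are all W)
n=32: W (go to 31, an L position)
n=33: W (go to 29, an L position)
n=34: W (go to 31, an L position)
n=35: W (go to 31, an L position)
n=36: L (options 35(W), 33(W), 32(W), 30(W) are all W)
n=37: W (go to 36, an L position)
n=38: L (options 37(W), 35(W), 34(W), 32(W) are all W)
n=39: W (go to 38, an L position)
n=40: W (go to 36, an L position)
n=41: W (go to 38, an L position)
n=42: W (go to 38, an L position)
n=43: L (options 42(W), 40(W), 39(W), 37(W) are all W)
n=44: W (go to 43, an L position)
L entries with 0 ≤ n ≤ 44: n = 1, 3, 8, 10, 15, 17, 22, 24, 29, 31, 36, 38, 43; that makes 13.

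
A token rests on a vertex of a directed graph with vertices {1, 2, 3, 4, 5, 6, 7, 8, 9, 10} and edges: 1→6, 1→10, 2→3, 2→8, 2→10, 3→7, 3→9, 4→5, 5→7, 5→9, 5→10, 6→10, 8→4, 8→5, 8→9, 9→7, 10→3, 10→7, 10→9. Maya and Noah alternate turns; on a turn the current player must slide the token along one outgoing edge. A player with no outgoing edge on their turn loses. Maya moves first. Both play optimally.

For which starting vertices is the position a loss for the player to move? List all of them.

2, 4, 6, 7

Label each position W (a win for the player to move) or L (a loss). A position with no legal move is L; any other position is W exactly when some move reaches an L, and L when every move reaches a W.
Every edge goes from a vertex to one that appears earlier in the order 7, 9, 3, 10, 5, 6, 4, 1, 8, 2, so processing vertices in that order labels each vertex after all of its successors.
7: no outgoing edge → L
9: W (go to 7, an L position)
3: W (go to 7, an L position)
10: W (go to 7, an L position)
5: W (go to 7, an L position)
6: L (sole option 10(W) is W)
4: L (sole option 5(W) is W)
1: W (go to 6, an L position)
8: W (go to 4, an L position)
2: L (options 8(W), 10(W), 3(W) are all W)
The losing starting vertices are exactly the entries labelled L in this table (4 of them).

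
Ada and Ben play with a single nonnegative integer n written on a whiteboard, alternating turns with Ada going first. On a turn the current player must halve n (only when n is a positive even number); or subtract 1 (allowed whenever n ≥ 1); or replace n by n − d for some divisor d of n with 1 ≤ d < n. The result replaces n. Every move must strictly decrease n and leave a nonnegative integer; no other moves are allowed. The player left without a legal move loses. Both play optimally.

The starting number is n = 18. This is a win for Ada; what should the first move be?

Label each position W (a win for the player to move) or L (a loss). A position with no legal move is L; any other position is W exactly when some move reaches an L, and L when every move reaches a W.
n=0: no move → L
n=1: →0(L), so W
n=2: →1(W) only, which is W, so L
n=3: →2(L), so W
n=4: →2(L), so W
n=5: →4(W) only, which is W, so L
n=6: →5(L), so W
n=7: →6(W) only, which is W, so L
n=8: →7(L), so W
n=9: →6(W), 8(W) — all W, so L
n=10: →5(L), so W
n=11: →10(W) only, which is W, so L
n=12: →9(L), so W
n=13: →12(W) only, which is W, so L
n=14: →7(L), so W
n=15: →10(W), 12(W), 14(W) — all W, so L
n=16: →15(L), so W
n=17: →16(W) only, which is W, so L
n=18: →9(L), so W
From 18, the L positions reachable in one move are: 9, 15, 17. Any move reaching one of these is winning.

Move to 9.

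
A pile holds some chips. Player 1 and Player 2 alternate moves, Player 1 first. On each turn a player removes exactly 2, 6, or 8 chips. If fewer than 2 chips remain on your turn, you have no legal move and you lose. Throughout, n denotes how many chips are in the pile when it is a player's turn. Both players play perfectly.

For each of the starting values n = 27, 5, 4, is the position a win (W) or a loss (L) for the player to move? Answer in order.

27: W, 5: L, 4: L

Compute win/loss labels from the base case upward. A position with no move is L. Any other position is W if it can reach an L in one move, else L.
n=0: no move → L
n=1: no move → L
n=2: →0(L), so W
n=3: →1(L), so W
n=4: →2(W) only, which is W, so L
n=5: →3(W) only, which is W, so L
n=6: →4(L), so W
n=7: →5(L), so W
n=8: →0(L), so W
n=9: →1(L), so W
n=10: →4(L), so W
n=11: →5(L), so W
n=12: →4(L), so W
n=13: →5(L), so W
n=14: →12(W), 8(W), 6(W) — all W, so L
n=15: →13(W), 9(W), 7(W) — all W, so L
n=16: →14(L), so W
n=17: →15(L), so W
n=18: →16(W), 12(W), 10(W) — all W, so L
n=19: →17(W), 13(W), 11(W) — all W, so L
n=20: →18(L), so W
n=21: →19(L), so W
n=22: →14(L), so W
n=23: →15(L), so W
n=24: →18(L), so W
n=25: →19(L), so W
n=26: →18(L), so W
n=27: →19(L), so W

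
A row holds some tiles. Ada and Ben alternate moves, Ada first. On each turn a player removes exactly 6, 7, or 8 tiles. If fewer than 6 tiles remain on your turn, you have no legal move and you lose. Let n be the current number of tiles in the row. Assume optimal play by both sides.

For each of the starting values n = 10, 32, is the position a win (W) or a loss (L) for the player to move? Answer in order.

Compute win/loss labels from the base case upward. A position with no move is L. Any other position is W if it can reach an L in one move, else L.
n=0: no move → L
n=1: no move → L
n=2: no move → L
n=3: no move → L
n=4: no move → L
n=5: no move → L
n=6: →0(L), so W
n=7: →1(L), so W
n=8: →2(L), so W
n=9: →3(L), so W
n=10: →4(L), so W
n=11: →5(L), so W
n=12: →5(L), so W
n=13: →5(L), so W
n=14: →8(W), 7(W), 6(W) — all W, so L
n=15: →9(W), 8(W), 7(W) — all W, so L
n=16: →10(W), 9(W), 8(W) — all W, so L
n=17: →11(W), 10(W), 9(W) — all W, so L
n=18: →12(W), 11(W), 10(W) — all W, so L
n=19: →13(W), 12(W), 11(W) — all W, so L
n=20: →14(L), so W
n=21: →15(L), so W
n=22: →16(L), so W
n=23: →17(L), so W
n=24: →18(L), so W
n=25: →19(L), so W
n=26: →19(L), so W
n=27: →19(L), so W
n=28: →22(W), 21(W), 20(W) — all W, so L
n=29: →23(W), 22(W), 21(W) — all W, so L
n=30: →24(W), 23(W), 22(W) — all W, so L
n=31: →25(W), 24(W), 23(W) — all W, so L
n=32: →26(W), 25(W), 24(W) — all W, so L

10: W, 32: L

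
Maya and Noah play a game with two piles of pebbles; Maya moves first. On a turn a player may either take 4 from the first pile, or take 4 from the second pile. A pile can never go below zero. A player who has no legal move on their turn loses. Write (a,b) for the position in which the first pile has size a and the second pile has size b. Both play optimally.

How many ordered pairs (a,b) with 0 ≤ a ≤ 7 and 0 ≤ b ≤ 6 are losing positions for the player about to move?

28

Label each position W (a win for the player to move) or L (a loss). A position with no legal move is L; any other position is W exactly when some move reaches an L, and L when every move reaches a W.
Every move lowers a or b (never raises either), so fill the grid row by row in increasing a, and left to right within a row: each cell's successors are then already labelled.
      b=0  b=1  b=2  b=3  b=4  b=5  b=6
a=0:    L    L    L    L    W    W    W
a=1:    L    L    L    L    W    W    W
a=2:    L    L    L    L    W    W    W
a=3:    L    L    L    L    W    W    W
a=4:    W    W    W    W    L    L    L
a=5:    W    W    W    W    L    L    L
a=6:    W    W    W    W    L    L    L
a=7:    W    W    W    W    L    L    L
Cells with no legal move (terminal, hence L): (0,0), (0,1), (0,2), (0,3), (1,0), (1,1), (1,2), (1,3), (2,0), (2,1), (2,2), (2,3), (3,0), (3,1), (3,2), (3,3).
The remaining L cells, each justified by listing all of its moves:
(4,4): L (options (0,4)(W), (4,0)(W) are all W)
(4,5): L (options (0,5)(W), (4,1)(W) are all W)
(4,6): L (options (0,6)(W), (4,2)(W) are all W)
(5,4): L (options (1,4)(W), (5,0)(W) are all W)
(5,5): L (options (1,5)(W), (5,1)(W) are all W)
(5,6): L (options (1,6)(W), (5,2)(W) are all W)
(6,4): L (options (2,4)(W), (6,0)(W) are all W)
(6,5): L (options (2,5)(W), (6,1)(W) are all W)
(6,6): L (options (2,6)(W), (6,2)(W) are all W)
(7,4): L (options (3,4)(W), (7,0)(W) are all W)
(7,5): L (options (3,5)(W), (7,1)(W) are all W)
(7,6): L (options (3,6)(W), (7,2)(W) are all W)
Every other cell has at least one move into one of the L cells above, so it is W.
L cells per row: a=0: 4, a=1: 4, a=2: 4, a=3: 4, a=4: 3, a=5: 3, a=6: 3, a=7: 3; total 28.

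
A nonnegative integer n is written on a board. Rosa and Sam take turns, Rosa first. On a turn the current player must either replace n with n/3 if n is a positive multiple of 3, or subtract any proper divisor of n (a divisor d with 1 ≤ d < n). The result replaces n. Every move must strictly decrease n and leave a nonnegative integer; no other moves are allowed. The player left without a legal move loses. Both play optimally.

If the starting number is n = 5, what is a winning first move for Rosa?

Compute win/loss labels from the base case upward. A position with no move is L. Any other position is W if it can reach an L in one move, else L.
n=0: no move → L
n=1: no move → L
n=2: W (go to 1, an L position)
n=3: W (go to 1, an L position)
n=4: L (options 2(W), 3(W) are all W)
n=5: W (go to 4, an L position)
From 5, the L positions reachable in one move are: 4.

Move to 4.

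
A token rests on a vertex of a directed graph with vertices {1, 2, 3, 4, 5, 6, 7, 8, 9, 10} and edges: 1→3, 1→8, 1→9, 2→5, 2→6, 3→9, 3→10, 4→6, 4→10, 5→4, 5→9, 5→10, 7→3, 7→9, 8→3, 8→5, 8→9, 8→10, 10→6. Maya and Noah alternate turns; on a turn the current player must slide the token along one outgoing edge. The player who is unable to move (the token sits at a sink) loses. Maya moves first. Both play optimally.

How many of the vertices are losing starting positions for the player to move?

2

Work bottom-up. With no move the player to move loses. Otherwise the position is W if at least one move leads to an L position for the opponent, and L if every move leads to a W.
Every edge goes from a vertex to one that appears earlier in the order 6, 9, 10, 4, 5, 3, 8, 7, 2, 1, so processing vertices in that order labels each vertex after all of its successors.
6: no outgoing edge → L
9: no outgoing edge → L
10: reaches L-position 6 → W
4: reaches L-position 6 → W
5: reaches L-position 9 → W
3: reaches L-position 9 → W
8: reaches L-position 9 → W
7: reaches L-position 9 → W
2: reaches L-position 6 → W
1: reaches L-position 9 → W
The L vertices are 6, 9; that is 2 in all.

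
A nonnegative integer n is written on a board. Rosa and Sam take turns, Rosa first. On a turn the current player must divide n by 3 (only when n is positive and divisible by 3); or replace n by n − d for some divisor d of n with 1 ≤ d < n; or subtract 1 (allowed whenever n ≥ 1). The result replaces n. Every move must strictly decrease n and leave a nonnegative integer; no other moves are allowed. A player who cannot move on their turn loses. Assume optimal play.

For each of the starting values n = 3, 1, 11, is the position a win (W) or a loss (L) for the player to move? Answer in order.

3: W, 1: W, 11: L

Classify positions by backward induction: terminal positions (no move available) are L. From any other position, the mover wins iff some move reaches an L.
n=0: no move → L
n=1: →0(L), so W
n=2: →1(W) only, which is W, so L
n=3: →2(L), so W
n=4: →2(L), so W
n=5: →4(W) only, which is W, so L
n=6: →2(L), so W
n=7: →6(W) only, which is W, so L
n=8: →7(L), so W
n=9: →3(W), 6(W), 8(W) — all W, so L
n=10: →5(L), so W
n=11: →10(W) only, which is W, so L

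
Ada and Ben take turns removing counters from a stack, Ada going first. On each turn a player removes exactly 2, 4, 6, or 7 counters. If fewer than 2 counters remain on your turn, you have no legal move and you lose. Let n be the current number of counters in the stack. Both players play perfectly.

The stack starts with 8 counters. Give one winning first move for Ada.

Build the W/L table. Terminal = L. A non-terminal position is W if it has a move to some L; otherwise it is L.
n=0: no move → L
n=1: no move → L
n=2: can move to 0, which is L ⇒ W
n=3: can move to 1, which is L ⇒ W
n=4: can move to 0, which is L ⇒ W
n=5: can move to 1, which is L ⇒ W
n=6: can move to 0, which is L ⇒ W
n=7: can move to 1, which is L ⇒ W
n=8: can move to 1, which is L ⇒ W
From 8, the L positions reachable in one move are: 1.

Remove 7, leaving 1.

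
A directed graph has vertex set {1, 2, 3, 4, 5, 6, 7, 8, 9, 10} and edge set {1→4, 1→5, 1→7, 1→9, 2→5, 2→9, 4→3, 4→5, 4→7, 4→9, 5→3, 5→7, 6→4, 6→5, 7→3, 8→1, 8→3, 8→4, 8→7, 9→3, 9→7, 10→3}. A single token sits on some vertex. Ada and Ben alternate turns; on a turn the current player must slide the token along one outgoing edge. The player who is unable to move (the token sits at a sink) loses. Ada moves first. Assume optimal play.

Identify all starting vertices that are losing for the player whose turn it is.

1, 2, 3, 6

Label each position W (a win for the player to move) or L (a loss). A position with no legal move is L; any other position is W exactly when some move reaches an L, and L when every move reaches a W.
Every edge goes from a vertex to one that appears earlier in the order 3, 7, 9, 5, 4, 2, 1, 10, 6, 8, so processing vertices in that order labels each vertex after all of its successors.
3: no outgoing edge → L
7: reaches L-position 3 → W
9: reaches L-position 3 → W
5: reaches L-position 3 → W
4: reaches L-position 3 → W
2: only reaches 5(W), 9(W), all W → L
1: only reaches 4(W), 5(W), 9(W), 7(W), all W → L
10: reaches L-position 3 → W
6: only reaches 4(W), 5(W), all W → L
8: reaches L-position 1 → W
The losing starting vertices are exactly the entries labelled L in this table (4 of them).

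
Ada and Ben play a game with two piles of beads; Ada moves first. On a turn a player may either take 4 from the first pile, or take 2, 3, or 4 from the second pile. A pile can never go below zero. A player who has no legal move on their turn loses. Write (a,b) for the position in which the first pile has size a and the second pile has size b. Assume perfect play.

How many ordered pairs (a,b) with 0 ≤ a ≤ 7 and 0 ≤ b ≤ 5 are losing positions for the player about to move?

Work bottom-up. With no move the player to move loses. Otherwise the position is W if at least one move leads to an L position for the opponent, and L if every move leads to a W.
Every move lowers a or b (never raises either), so fill the grid row by row in increasing a, and left to right within a row: each cell's successors are then already labelled.
      b=0  b=1  b=2  b=3  b=4  b=5
a=0:    L    L    W    W    W    W
a=1:    L    L    W    W    W    W
a=2:    L    L    W    W    W    W
a=3:    L    L    W    W    W    W
a=4:    W    W    L    L    W    W
a=5:    W    W    L    L    W    W
a=6:    W    W    L    L    W    W
a=7:    W    W    L    L    W    W
Cells with no legal move (terminal, hence L): (0,0), (0,1), (1,0), (1,1), (2,0), (2,1), (3,0), (3,1).
The remaining L cells, each justified by listing all of its moves:
(4,2): moves to (0,2)(W), (4,0)(W); every one is W ⇒ L
(4,3): moves to (0,3)(W), (4,1)(W), (4,0)(W); every one is W ⇒ L
(5,2): moves to (1,2)(W), (5,0)(W); every one is W ⇒ L
(5,3): moves to (1,3)(W), (5,1)(W), (5,0)(W); every one is W ⇒ L
(6,2): moves to (2,2)(W), (6,0)(W); every one is W ⇒ L
(6,3): moves to (2,3)(W), (6,1)(W), (6,0)(W); every one is W ⇒ L
(7,2): moves to (3,2)(W), (7,0)(W); every one is W ⇒ L
(7,3): moves to (3,3)(W), (7,1)(W), (7,0)(W); every one is W ⇒ L
Every other cell has at least one move into one of the L cells above, so it is W.
L cells per row: a=0: 2, a=1: 2, a=2: 2, a=3: 2, a=4: 2, a=5: 2, a=6: 2, a=7: 2; total 16.

16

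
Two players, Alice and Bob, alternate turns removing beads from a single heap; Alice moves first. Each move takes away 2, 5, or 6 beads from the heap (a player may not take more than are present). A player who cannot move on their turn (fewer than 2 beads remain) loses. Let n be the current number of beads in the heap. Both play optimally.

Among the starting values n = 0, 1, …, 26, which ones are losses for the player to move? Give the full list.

0, 1, 4, 8, 11, 12, 15, 19, 22, 23, 26

Build the W/L table. Terminal = L. A non-terminal position is W if it has a move to some L; otherwise it is L.
n=0: no move → L
n=1: no move → L
n=2: reaches L-position 0 → W
n=3: reaches L-position 1 → W
n=4: only reaches 2(W), which is W → L
n=5: reaches L-position 0 → W
n=6: reaches L-position 4 → W
n=7: reaches L-position 1 → W
n=8: only reaches 6(W), 3(W), 2(W), all W → L
n=9: reaches L-position 4 → W
n=10: reaches L-position 8 → W
n=11: only reaches 9(W), 6(W), 5(W), all W → L
n=12: only reaches 10(W), 7(W), 6(W), all W → L
n=13: reaches L-position 11 → W
n=14: reaches L-position 12 → W
n=15: only reaches 13(W), 10(W), 9(W), all W → L
n=16: reaches L-position 11 → W
n=17: reaches L-position 15 → W
n=18: reaches L-position 12 → W
n=19: only reaches 17(W), 14(W), 13(W), all W → L
n=20: reaches L-position 15 → W
n=21: reaches L-position 19 → W
n=22: only reaches 20(W), 17(W), 16(W), all W → L
n=23: only reaches 21(W), 18(W), 17(W), all W → L
n=24: reaches L-position 22 → W
n=25: reaches L-position 23 → W
n=26: only reaches 24(W), 21(W), 20(W), all W → L
Reading off the rows marked L gives the requested list; there are 11 such values of n.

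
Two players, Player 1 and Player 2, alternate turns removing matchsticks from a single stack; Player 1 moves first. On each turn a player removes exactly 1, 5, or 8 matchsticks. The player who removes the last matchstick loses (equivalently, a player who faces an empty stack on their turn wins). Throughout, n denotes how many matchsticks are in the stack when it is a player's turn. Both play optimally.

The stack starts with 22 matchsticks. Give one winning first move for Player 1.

Remove 8, leaving 14.

Compute win/loss labels from the base case upward. A position with no move is W. Any other position is W if it can reach an L in one move, else L.
n=0: no move; the opponent has just taken the last matchstick and therefore loses → W
n=1: the only move is to 0(W), a W ⇒ L
n=2: can move to 1, which is L ⇒ W
n=3: the only move is to 2(W), a W ⇒ L
n=4: can move to 3, which is L ⇒ W
n=5: moves to 4(W), 0(W); every one is W ⇒ L
n=6: can move to 5, which is L ⇒ W
n=7: moves to 6(W), 2(W); every one is W ⇒ L
n=8: can move to 7, which is L ⇒ W
n=9: can move to 1, which is L ⇒ W
n=10: can move to 5, which is L ⇒ W
n=11: can move to 3, which is L ⇒ W
n=12: can move to 7, which is L ⇒ W
n=13: can move to 5, which is L ⇒ W
n=14: moves to 13(W), 9(W), 6(W); every one is W ⇒ L
n=15: can move to 14, which is L ⇒ W
n=16: moves to 15(W), 11(W), 8(W); every one is W ⇒ L
n=17: can move to 16, which is L ⇒ W
n=18: moves to 17(W), 13(W), 10(W); every one is W ⇒ L
n=19: can move to 18, which is L ⇒ W
n=20: moves to 19(W), 15(W), 12(W); every one is W ⇒ L
n=21: can move to 20, which is L ⇒ W
n=22: can move to 14, which is L ⇒ W
From 22, the L positions reachable in one move are: 14.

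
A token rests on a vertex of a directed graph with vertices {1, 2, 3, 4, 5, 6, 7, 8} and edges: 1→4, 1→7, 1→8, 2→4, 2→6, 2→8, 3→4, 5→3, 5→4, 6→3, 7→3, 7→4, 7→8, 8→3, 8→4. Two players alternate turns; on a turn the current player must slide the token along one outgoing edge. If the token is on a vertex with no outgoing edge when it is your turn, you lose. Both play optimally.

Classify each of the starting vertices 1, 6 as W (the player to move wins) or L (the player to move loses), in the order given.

1: W, 6: L

Work bottom-up. With no move the player to move loses. Otherwise the position is W if at least one move leads to an L position for the opponent, and L if every move leads to a W.
Every edge goes from a vertex to one that appears earlier in the order 4, 3, 8, 7, 1, 6, 2, 5, so processing vertices in that order labels each vertex after all of its successors.
4: no outgoing edge → L
3: →4(L), so W
8: →4(L), so W
7: →4(L), so W
1: →4(L), so W
6: →3(W) only, which is W, so L
2: →6(L), so W
5: →4(L), so W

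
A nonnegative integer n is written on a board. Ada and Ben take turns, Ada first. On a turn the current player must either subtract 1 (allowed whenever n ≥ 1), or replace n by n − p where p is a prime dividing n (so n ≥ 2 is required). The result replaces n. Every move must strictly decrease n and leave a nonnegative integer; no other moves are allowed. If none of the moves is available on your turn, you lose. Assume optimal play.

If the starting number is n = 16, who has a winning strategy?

Ben wins.

Use the standard recursion: the mover loses at a terminal position; elsewhere, the mover wins exactly when some move hands the opponent an L position.
n=0: no move → L
n=1: →0(L), so W
n=2: →0(L), so W
n=3: →0(L), so W
n=4: →2(W), 3(W) — all W, so L
n=5: →0(L), so W
n=6: →4(L), so W
n=7: →0(L), so W
n=8: →6(W), 7(W) — all W, so L
n=9: →8(L), so W
n=10: →8(L), so W
n=11: →0(L), so W
n=12: →9(W), 10(W), 11(W) — all W, so L
n=13: →0(L), so W
n=14: →12(L), so W
n=15: →12(L), so W
n=16: →14(W), 15(W) — all W, so L
Every move from 16 reaches a W position, so the mover loses.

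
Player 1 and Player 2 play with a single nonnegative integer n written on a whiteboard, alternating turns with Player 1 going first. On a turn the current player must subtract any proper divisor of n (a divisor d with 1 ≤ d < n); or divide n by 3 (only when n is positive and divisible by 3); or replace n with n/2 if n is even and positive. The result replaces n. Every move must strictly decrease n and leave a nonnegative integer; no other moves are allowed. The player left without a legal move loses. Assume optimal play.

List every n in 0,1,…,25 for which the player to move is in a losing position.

0, 1, 4, 7, 9, 11, 13, 15, 17, 19, 23, 25

Work bottom-up. With no move the player to move loses. Otherwise the position is W if at least one move leads to an L position for the opponent, and L if every move leads to a W.
n=0: no move → L
n=1: no move → L
n=2: reaches L-position 1 → W
n=3: reaches L-position 1 → W
n=4: only reaches 2(W), 3(W), all W → L
n=5: reaches L-position 4 → W
n=6: reaches L-position 4 → W
n=7: only reaches 6(W), which is W → L
n=8: reaches L-position 4 → W
n=9: only reaches 3(W), 6(W), 8(W), all W → L
n=10: reaches L-position 9 → W
n=11: only reaches 10(W), which is W → L
n=12: reaches L-position 4 → W
n=13: only reaches 12(W), which is W → L
n=14: reaches L-position 7 → W
n=15: only reaches 5(W), 10(W), 12(W), 14(W), all W → L
n=16: reaches L-position 15 → W
n=17: only reaches 16(W), which is W → L
n=18: reaches L-position 9 → W
n=19: only reaches 18(W), which is W → L
n=20: reaches L-position 15 → W
n=21: reaches L-position 7 → W
n=22: reaches L-position 11 → W
n=23: only reaches 22(W), which is W → L
n=24: reaches L-position 23 → W
n=25: only reaches 20(W), 24(W), all W → L
Reading off the rows marked L gives the requested list; there are 12 such values of n.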